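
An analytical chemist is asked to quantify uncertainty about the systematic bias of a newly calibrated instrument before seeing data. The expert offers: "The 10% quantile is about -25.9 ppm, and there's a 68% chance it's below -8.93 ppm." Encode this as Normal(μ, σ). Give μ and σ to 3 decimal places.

μ = -13.467, σ = 9.701

The p-quantile of Normal(μ,σ) is μ + z_p·σ, with z_{0.1} = -1.282 and z_{0.68} = 0.4677.
Eliminate σ: μ = (z₂·x₁ − z₁·x₂)/(z₂ − z₁) = (0.4677·-25.9 − (-1.282)·-8.93)/1.749 = -13.467.
Then σ = (x₂ − x₁)/(z₂ − z₁) = (-8.93 − -25.9)/1.749 = 9.701.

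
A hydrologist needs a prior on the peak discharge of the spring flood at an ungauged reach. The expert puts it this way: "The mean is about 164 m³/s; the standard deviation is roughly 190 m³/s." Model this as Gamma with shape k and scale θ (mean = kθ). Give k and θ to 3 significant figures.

For Gamma(k, scale θ): mean = kθ, variance = kθ², so CV = 1/√k.
CV = SD/mean = 190/164 = 1.159, hence k = 1/CV² = 0.745.
Then θ = mean/k = 164/0.745 = 220.

k ≈ 0.745, θ ≈ 220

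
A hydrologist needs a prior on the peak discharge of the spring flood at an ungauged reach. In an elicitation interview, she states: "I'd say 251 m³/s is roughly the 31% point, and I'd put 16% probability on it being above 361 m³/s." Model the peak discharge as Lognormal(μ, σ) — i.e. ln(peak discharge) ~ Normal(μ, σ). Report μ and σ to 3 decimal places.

μ ≈ 5.646, σ ≈ 0.244

If T ~ Lognormal(μ,σ) then ln T ~ Normal(μ,σ), so the p-quantile of ln T is μ + z_p·σ.
ln(251) = 5.525 and ln(361) = 5.889; z_{0.31} = -0.4959, z_{0.84} = 0.9945.
σ = (5.889 − 5.525)/(0.9945 − (-0.4959)) = 0.244.
μ = 5.525 − (-0.4959)·0.244 = 5.646.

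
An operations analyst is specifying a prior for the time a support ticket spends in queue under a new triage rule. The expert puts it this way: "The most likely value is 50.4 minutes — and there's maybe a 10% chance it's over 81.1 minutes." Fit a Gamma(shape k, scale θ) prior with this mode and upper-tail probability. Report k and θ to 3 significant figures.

k ≈ 9.31, θ ≈ 6.07

Gamma(k,θ) with k>1 has mode (k−1)θ, so θ = 50.4/(k−1).
Need P(X < 81.1) = 0.9 with θ tied to k this way. Start at k = 2, θ = 50.4: P(X<81.1) ≈ 0.478.
Too low — raise k to concentrate. Iterating converges to k ≈ 9.31.
Then θ = 50.4/(9.31−1) ≈ 6.07.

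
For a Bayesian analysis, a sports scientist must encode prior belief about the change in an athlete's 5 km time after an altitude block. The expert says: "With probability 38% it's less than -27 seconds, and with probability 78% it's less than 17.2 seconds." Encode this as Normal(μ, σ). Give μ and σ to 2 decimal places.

μ = -14.47, σ = 41.01

The p-quantile of Normal(μ,σ) is μ + z_p·σ, with z_{0.38} = -0.3055 and z_{0.78} = 0.7722.
Eliminate σ: μ = (z₂·x₁ − z₁·x₂)/(z₂ − z₁) = (0.7722·-27 − (-0.3055)·17.2)/1.078 = -14.47.
Then σ = (x₂ − x₁)/(z₂ − z₁) = (17.2 − -27)/1.078 = 41.01.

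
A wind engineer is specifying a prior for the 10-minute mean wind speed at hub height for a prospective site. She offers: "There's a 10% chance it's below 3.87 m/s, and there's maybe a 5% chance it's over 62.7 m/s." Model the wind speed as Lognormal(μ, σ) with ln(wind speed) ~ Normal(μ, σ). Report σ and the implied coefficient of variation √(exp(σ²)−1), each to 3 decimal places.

σ ≈ 0.952, CV ≈ 1.214

If T ~ Lognormal(μ,σ) then ln T ~ Normal(μ,σ), so the p-quantile of ln T is μ + z_p·σ.
ln(3.87) = 1.353 and ln(62.7) = 4.138; z_{0.1} = -1.282, z_{0.95} = 1.645.
σ = (4.138 − 1.353)/(1.645 − (-1.282)) = 0.952.
μ = 1.353 − (-1.282)·0.952 = 2.573.
CV = √(exp(σ²)−1) = √(exp(0.9058)−1) = 1.214.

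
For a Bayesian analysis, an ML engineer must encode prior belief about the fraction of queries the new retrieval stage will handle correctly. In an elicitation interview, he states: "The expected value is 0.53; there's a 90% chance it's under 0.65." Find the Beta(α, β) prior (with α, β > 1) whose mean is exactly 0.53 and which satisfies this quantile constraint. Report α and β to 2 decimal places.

With mean 0.53 fixed, write α = 0.53s, β = 0.47s where s = α+β.
Need P(θ < 0.65) = 0.9 under Beta(0.53s, 0.47s). Normal approximation: (q−m)/√(m(1−m)/s) ≈ z_{0.9} = 1.28, so s ≈ 0.53·0.47·(1.28)²/(0.65−0.53)² = 28.4.
At s = 28.4: P(θ<0.65) ≈ 0.902. Adjusting to match 0.9 gives s ≈ 27.84.
So α = 0.53·27.84 ≈ 14.76, β = 0.47·27.84 ≈ 13.09.

α ≈ 14.76, β ≈ 13.09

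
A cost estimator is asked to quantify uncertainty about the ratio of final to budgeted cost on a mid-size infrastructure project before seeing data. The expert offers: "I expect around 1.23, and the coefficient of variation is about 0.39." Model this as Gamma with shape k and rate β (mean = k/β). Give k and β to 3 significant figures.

k ≈ 6.57, β ≈ 5.35

For Gamma(k, rate β): mean = k/β, variance = k/β², so CV = 1/√k.
CV = 0.39, hence k = 1/CV² = 6.57.
Then β = k/mean = 6.57/1.23 = 5.35.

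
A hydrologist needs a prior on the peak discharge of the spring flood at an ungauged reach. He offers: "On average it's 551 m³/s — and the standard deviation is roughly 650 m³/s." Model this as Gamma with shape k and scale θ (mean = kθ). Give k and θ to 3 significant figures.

k ≈ 0.719, θ ≈ 767

For Gamma(k, scale θ): mean = kθ, variance = kθ², so CV = 1/√k.
CV = SD/mean = 650/551 = 1.18, hence k = 1/CV² = 0.719.
Then θ = mean/k = 551/0.719 = 767.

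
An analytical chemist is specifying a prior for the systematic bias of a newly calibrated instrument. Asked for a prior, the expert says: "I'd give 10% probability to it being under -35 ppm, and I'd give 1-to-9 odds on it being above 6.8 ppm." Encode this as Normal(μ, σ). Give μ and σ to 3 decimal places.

μ = -14.100, σ = 16.308

The p-quantile of Normal(μ,σ) is μ + z_p·σ, with z_{0.1} = -1.282 and z_{0.9} = 1.282.
Eliminate σ: μ = (z₂·x₁ − z₁·x₂)/(z₂ − z₁) = (1.282·-35 − (-1.282)·6.8)/2.563 = -14.100.
Then σ = (x₂ − x₁)/(z₂ − z₁) = (6.8 − -35)/2.563 = 16.308.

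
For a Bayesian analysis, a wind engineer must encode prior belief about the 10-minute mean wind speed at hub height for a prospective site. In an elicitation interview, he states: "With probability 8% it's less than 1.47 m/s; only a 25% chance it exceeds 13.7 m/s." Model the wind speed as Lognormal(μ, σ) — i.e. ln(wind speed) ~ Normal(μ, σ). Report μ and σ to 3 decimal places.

If T ~ Lognormal(μ,σ) then ln T ~ Normal(μ,σ), so the p-quantile of ln T is μ + z_p·σ.
ln(1.47) = 0.3853 and ln(13.7) = 2.617; z_{0.08} = -1.405, z_{0.75} = 0.6745.
σ = (2.617 − 0.3853)/(0.6745 − (-1.405)) = 1.073.
μ = 0.3853 − (-1.405)·1.073 = 1.893.

μ ≈ 1.893, σ ≈ 1.073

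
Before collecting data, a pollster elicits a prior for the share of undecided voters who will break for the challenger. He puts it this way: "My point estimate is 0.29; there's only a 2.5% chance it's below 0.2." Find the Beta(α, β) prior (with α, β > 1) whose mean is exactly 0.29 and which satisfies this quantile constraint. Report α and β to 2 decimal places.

With mean 0.29 fixed, write α = 0.29s, β = 0.71s where s = α+β.
Need P(θ < 0.2) = 0.025 under Beta(0.29s, 0.71s). Normal approximation: (q−m)/√(m(1−m)/s) ≈ z_{0.025} = -1.96, so s ≈ 0.29·0.71·(-1.96)²/(0.2−0.29)² = 97.6.
At s = 97.6: P(θ<0.2) ≈ 0.019. Adjusting to match 0.025 gives s ≈ 86.83.
So α = 0.29·86.83 ≈ 25.18, β = 0.71·86.83 ≈ 61.65.

α ≈ 25.18, β ≈ 61.65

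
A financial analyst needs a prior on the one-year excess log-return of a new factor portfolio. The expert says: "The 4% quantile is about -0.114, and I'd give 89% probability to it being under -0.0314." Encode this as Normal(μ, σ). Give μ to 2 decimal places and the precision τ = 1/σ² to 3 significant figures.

μ = -0.07, τ = 1300

The p-quantile of Normal(μ,σ) is μ + z_p·σ, with z_{0.04} = -1.751 and z_{0.89} = 1.227.
Eliminate σ: μ = (z₂·x₁ − z₁·x₂)/(z₂ − z₁) = (1.227·-0.114 − (-1.751)·-0.0314)/2.977 = -0.07.
Then σ = (x₂ − x₁)/(z₂ − z₁) = (-0.0314 − -0.114)/2.977 = 0.03.
Precision τ = 1/σ² = 1/0.02774² = 1300.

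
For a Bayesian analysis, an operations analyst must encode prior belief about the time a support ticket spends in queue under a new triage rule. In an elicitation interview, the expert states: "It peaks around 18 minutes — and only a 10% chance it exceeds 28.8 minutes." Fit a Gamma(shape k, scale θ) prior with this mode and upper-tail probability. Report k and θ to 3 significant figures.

Gamma(k,θ) with k>1 has mode (k−1)θ, so θ = 18/(k−1).
Need P(X < 28.8) = 0.9 with θ tied to k this way. Start at k = 2, θ = 18: P(X<28.8) ≈ 0.475.
Too low — raise k to concentrate. Iterating converges to k ≈ 9.5.
Then θ = 18/(9.5−1) ≈ 2.12.

k ≈ 9.5, θ ≈ 2.12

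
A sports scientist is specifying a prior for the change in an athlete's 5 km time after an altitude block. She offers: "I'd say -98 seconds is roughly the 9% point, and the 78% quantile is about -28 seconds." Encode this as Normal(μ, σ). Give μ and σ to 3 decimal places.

μ = -53.582, σ = 33.129

The p-quantile of Normal(μ,σ) is μ + z_p·σ, with z_{0.09} = -1.341 and z_{0.78} = 0.7722.
Eliminate σ: μ = (z₂·x₁ − z₁·x₂)/(z₂ − z₁) = (0.7722·-98 − (-1.341)·-28)/2.113 = -53.582.
Then σ = (x₂ − x₁)/(z₂ − z₁) = (-28 − -98)/2.113 = 33.129.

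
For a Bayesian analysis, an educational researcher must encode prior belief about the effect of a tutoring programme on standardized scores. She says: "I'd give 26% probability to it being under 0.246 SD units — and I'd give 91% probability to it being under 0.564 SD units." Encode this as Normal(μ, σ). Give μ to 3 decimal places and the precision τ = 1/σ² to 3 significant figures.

μ = 0.349, τ = 38.9

For Normal(μ,σ), the p-quantile is μ + z_p·σ. Here z_{0.26} = -0.6433, z_{0.91} = 1.341.
So 0.246 = μ − 0.6433σ and 0.564 = μ + 1.341σ.
Subtracting: σ = (0.564 − 0.246)/(1.341 − (-0.6433)) = 0.160.
Then μ = 0.246 − (-0.6433)·0.160 = 0.349.
Precision τ = 1/σ² = 1/0.1603² = 38.9.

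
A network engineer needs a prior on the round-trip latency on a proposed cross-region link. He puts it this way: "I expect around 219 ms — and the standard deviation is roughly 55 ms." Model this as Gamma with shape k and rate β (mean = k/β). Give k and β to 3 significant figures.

For Gamma(k, rate β): mean = k/β, variance = k/β², so CV = 1/√k.
CV = SD/mean = 55/219 = 0.2511, hence k = 1/CV² = 15.9.
Then β = k/mean = 15.9/219 = 0.0724.

k ≈ 15.9, β ≈ 0.0724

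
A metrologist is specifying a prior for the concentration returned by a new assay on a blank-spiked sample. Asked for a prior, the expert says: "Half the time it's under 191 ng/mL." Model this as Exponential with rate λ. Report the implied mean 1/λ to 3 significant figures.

mean ≈ 276 ng/mL

Exponential median = ln 2 / λ, so λ = ln 2 / 191.0 = 0.00363.
Mean = 1/λ = 276 ng/mL.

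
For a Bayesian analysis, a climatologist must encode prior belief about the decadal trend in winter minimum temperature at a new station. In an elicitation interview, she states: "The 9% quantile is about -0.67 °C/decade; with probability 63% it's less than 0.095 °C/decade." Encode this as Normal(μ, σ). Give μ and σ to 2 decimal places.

μ = -0.06, σ = 0.46

For Normal(μ,σ), the p-quantile is μ + z_p·σ. Here z_{0.09} = -1.341, z_{0.63} = 0.3319.
So -0.67 = μ − 1.341σ and 0.095 = μ + 0.3319σ.
Subtracting: σ = (0.095 − -0.67)/(0.3319 − (-1.341)) = 0.46.
Then μ = -0.67 − (-1.341)·0.46 = -0.06.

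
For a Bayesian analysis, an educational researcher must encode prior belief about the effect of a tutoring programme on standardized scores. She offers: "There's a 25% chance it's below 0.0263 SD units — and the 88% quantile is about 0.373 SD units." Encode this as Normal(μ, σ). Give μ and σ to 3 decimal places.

The p-quantile of Normal(μ,σ) is μ + z_p·σ, with z_{0.25} = -0.6745 and z_{0.88} = 1.175.
Eliminate σ: μ = (z₂·x₁ − z₁·x₂)/(z₂ − z₁) = (1.175·0.0263 − (-0.6745)·0.373)/1.849 = 0.153.
Then σ = (x₂ − x₁)/(z₂ − z₁) = (0.373 − 0.0263)/1.849 = 0.187.

μ = 0.153, σ = 0.187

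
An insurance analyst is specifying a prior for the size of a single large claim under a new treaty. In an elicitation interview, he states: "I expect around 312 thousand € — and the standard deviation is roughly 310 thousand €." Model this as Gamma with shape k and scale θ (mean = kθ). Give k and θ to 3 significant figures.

k ≈ 1.01, θ ≈ 308

For Gamma(k, scale θ): mean = kθ, variance = kθ², so CV = 1/√k.
CV = SD/mean = 310/312 = 0.9936, hence k = 1/CV² = 1.01.
Then θ = mean/k = 312/1.01 = 308.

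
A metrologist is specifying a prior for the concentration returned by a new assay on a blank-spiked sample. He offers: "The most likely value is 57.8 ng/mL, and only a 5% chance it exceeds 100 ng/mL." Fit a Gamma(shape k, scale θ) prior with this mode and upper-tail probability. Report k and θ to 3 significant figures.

Gamma(k,θ) with k>1 has mode (k−1)θ, so θ = 57.8/(k−1).
Need P(X < 100) = 0.95 with θ tied to k this way. Start at k = 2, θ = 57.8: P(X<100) ≈ 0.516.
Too low — raise k to concentrate. Iterating converges to k ≈ 10.3.
Then θ = 57.8/(10.3−1) ≈ 6.22.

k ≈ 10.3, θ ≈ 6.22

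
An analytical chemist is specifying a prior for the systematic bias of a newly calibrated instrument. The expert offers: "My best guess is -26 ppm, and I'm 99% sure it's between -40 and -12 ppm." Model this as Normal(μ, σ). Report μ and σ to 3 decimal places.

μ = -26.000, σ = 5.435

A symmetric 99% interval runs μ ± z·σ with z = 2.576.
Half-width = 14, so σ = 14/2.576 = 5.435.
μ is the stated best guess, -26.000.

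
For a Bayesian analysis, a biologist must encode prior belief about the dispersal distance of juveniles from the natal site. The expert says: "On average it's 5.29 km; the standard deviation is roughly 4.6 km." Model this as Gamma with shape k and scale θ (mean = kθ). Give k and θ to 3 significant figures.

k ≈ 1.32, θ ≈ 4

For Gamma(k, scale θ): mean = kθ, variance = kθ², so CV = 1/√k.
CV = SD/mean = 4.6/5.29 = 0.8696, hence k = 1/CV² = 1.32.
Then θ = mean/k = 5.29/1.32 = 4.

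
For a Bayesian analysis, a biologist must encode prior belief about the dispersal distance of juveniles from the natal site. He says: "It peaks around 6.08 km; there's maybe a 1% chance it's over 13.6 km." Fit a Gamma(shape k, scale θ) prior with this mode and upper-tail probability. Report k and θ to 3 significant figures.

Gamma(k,θ) with k>1 has mode (k−1)θ, so θ = 6.08/(k−1).
Need P(X < 13.6) = 0.99 with θ tied to k this way. Start at k = 2, θ = 6.08: P(X<13.6) ≈ 0.654.
Too low — raise k to concentrate. Iterating converges to k ≈ 8.41.
Then θ = 6.08/(8.41−1) ≈ 0.82.

k ≈ 8.41, θ ≈ 0.82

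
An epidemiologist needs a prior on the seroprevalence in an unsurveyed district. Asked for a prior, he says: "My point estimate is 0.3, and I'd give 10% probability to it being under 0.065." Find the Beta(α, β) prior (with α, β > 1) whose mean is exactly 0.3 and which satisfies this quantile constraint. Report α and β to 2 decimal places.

With mean 0.3 fixed, write α = 0.3s, β = 0.7s where s = α+β.
Need P(θ < 0.065) = 0.1 under Beta(0.3s, 0.7s). Normal approximation: (q−m)/√(m(1−m)/s) ≈ z_{0.1} = -1.28, so s ≈ 0.3·0.7·(-1.28)²/(0.065−0.3)² = 6.2.
At s = 6.2: P(θ<0.065) ≈ 0.054. Adjusting to match 0.1 gives s ≈ 4.39.
So α = 0.3·4.39 ≈ 1.32, β = 0.7·4.39 ≈ 3.08.

α ≈ 1.32, β ≈ 3.08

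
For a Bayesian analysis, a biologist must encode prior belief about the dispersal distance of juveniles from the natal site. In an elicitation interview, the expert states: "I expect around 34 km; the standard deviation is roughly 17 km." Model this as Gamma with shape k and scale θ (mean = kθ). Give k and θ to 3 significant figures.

k ≈ 4, θ ≈ 8.5

For Gamma(k, scale θ): mean = kθ, variance = kθ², so CV = 1/√k.
CV = SD/mean = 17/34 = 0.5, hence k = 1/CV² = 4.
Then θ = mean/k = 34/4 = 8.5.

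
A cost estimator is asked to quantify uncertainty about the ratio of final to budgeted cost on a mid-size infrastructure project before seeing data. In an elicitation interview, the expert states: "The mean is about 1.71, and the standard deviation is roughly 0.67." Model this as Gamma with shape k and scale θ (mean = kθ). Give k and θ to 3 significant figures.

For Gamma(k, scale θ): mean = kθ, variance = kθ², so CV = 1/√k.
CV = SD/mean = 0.67/1.71 = 0.3918, hence k = 1/CV² = 6.51.
Then θ = mean/k = 1.71/6.51 = 0.263.

k ≈ 6.51, θ ≈ 0.263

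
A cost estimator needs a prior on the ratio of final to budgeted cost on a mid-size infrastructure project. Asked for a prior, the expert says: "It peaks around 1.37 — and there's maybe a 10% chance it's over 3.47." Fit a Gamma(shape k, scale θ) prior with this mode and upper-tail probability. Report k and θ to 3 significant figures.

Gamma(k,θ) with k>1 has mode (k−1)θ, so θ = 1.37/(k−1).
Need P(X < 3.47) = 0.9 with θ tied to k this way. Start at k = 2, θ = 1.37: P(X<3.47) ≈ 0.719.
Too low — raise k to concentrate. Iterating converges to k ≈ 3.22.
Then θ = 1.37/(3.22−1) ≈ 0.616.

k ≈ 3.22, θ ≈ 0.616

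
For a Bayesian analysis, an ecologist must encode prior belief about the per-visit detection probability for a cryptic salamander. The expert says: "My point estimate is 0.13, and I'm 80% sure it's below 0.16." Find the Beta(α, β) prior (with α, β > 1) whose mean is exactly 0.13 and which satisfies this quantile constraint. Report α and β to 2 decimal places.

With mean 0.13 fixed, write α = 0.13s, β = 0.87s where s = α+β.
Need P(θ < 0.16) = 0.8 under Beta(0.13s, 0.87s). Normal approximation: (q−m)/√(m(1−m)/s) ≈ z_{0.8} = 0.842, so s ≈ 0.13·0.87·(0.842)²/(0.16−0.13)² = 89.0.
At s = 89.0: P(θ<0.16) ≈ 0.807. Adjusting to match 0.8 gives s ≈ 82.58.
So α = 0.13·82.58 ≈ 10.73, β = 0.87·82.58 ≈ 71.84.

α ≈ 10.73, β ≈ 71.84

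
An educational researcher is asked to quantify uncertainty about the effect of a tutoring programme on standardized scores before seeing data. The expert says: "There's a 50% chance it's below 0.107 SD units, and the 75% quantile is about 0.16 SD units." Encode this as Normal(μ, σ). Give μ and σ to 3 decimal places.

The p-quantile of Normal(μ,σ) is μ + z_p·σ, with z_{0.5} = 0 and z_{0.75} = 0.6745.
Eliminate σ: μ = (z₂·x₁ − z₁·x₂)/(z₂ − z₁) = (0.6745·0.107 − (0)·0.16)/0.6745 = 0.107.
Then σ = (x₂ − x₁)/(z₂ − z₁) = (0.16 − 0.107)/0.6745 = 0.079.

μ = 0.107, σ = 0.079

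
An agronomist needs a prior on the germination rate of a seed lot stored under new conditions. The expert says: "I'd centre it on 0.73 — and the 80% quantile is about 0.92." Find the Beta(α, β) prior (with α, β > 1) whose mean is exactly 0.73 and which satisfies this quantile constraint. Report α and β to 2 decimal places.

α ≈ 2.73, β ≈ 1.01

With mean 0.73 fixed, write α = 0.73s, β = 0.27s where s = α+β.
Need P(θ < 0.92) = 0.8 under Beta(0.73s, 0.27s). Normal approximation: (q−m)/√(m(1−m)/s) ≈ z_{0.8} = 0.842, so s ≈ 0.73·0.27·(0.842)²/(0.92−0.73)² = 3.9.
At s = 3.9: P(θ<0.92) ≈ 0.806. Adjusting to match 0.8 gives s ≈ 3.74.
So α = 0.73·3.74 ≈ 2.73, β = 0.27·3.74 ≈ 1.01.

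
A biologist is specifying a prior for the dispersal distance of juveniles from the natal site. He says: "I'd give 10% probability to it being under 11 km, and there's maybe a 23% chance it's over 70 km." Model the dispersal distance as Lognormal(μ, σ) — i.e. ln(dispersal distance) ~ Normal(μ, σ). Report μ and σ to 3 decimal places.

μ ≈ 3.572, σ ≈ 0.916

If T ~ Lognormal(μ,σ) then ln T ~ Normal(μ,σ), so the p-quantile of ln T is μ + z_p·σ.
ln(11) = 2.398 and ln(70) = 4.248; z_{0.1} = -1.282, z_{0.77} = 0.7388.
σ = (4.248 − 2.398)/(0.7388 − (-1.282)) = 0.916.
μ = 2.398 − (-1.282)·0.916 = 3.572.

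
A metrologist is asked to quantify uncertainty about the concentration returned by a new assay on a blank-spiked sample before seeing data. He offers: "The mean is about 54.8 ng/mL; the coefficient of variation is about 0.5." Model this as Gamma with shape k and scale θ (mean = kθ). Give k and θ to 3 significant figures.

k ≈ 4, θ ≈ 13.7

For Gamma(k, scale θ): mean = kθ, variance = kθ², so CV = 1/√k.
CV = 0.5, hence k = 1/CV² = 4.
Then θ = mean/k = 54.8/4 = 13.7.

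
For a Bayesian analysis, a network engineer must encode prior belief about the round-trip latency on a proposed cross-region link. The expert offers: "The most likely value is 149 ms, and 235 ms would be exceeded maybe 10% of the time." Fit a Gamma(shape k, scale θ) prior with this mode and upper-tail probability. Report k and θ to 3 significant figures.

Gamma(k,θ) with k>1 has mode (k−1)θ, so θ = 149/(k−1).
Need P(X < 235) = 0.9 with θ tied to k this way. Start at k = 2, θ = 149: P(X<235) ≈ 0.468.
Too low — raise k to concentrate. Iterating converges to k ≈ 10.
Then θ = 149/(10−1) ≈ 16.5.

k ≈ 10, θ ≈ 16.5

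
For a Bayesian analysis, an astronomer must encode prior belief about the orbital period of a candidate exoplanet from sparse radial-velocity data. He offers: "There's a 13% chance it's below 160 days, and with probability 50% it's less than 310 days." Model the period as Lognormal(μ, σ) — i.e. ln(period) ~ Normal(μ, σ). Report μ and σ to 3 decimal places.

If T ~ Lognormal(μ,σ) then ln T ~ Normal(μ,σ), so the p-quantile of ln T is μ + z_p·σ.
ln(160) = 5.075 and ln(310) = 5.737; z_{0.13} = -1.126, z_{0.5} = 0.
σ = (5.737 − 5.075)/(0 − (-1.126)) = 0.587.
μ = 5.075 − (-1.126)·0.587 = 5.737.

μ ≈ 5.737, σ ≈ 0.587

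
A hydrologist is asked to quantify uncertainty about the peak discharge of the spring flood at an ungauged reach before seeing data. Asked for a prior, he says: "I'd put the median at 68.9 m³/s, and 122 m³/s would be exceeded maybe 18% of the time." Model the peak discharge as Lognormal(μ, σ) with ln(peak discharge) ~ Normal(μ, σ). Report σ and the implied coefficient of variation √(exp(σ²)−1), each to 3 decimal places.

σ ≈ 0.624, CV ≈ 0.690

If T ~ Lognormal(μ,σ) then ln T ~ Normal(μ,σ), so the p-quantile of ln T is μ + z_p·σ.
ln(68.9) = 4.233 and ln(122) = 4.804; z_{0.5} = 0, z_{0.82} = 0.9154.
σ = (4.804 − 4.233)/(0.9154 − (0)) = 0.624.
μ = 4.233 − (0)·0.624 = 4.233.
CV = √(exp(σ²)−1) = √(exp(0.3896)−1) = 0.690.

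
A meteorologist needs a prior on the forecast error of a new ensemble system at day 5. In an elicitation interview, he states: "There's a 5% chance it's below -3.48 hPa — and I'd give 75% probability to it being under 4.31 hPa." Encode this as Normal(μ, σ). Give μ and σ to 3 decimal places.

For Normal(μ,σ), the p-quantile is μ + z_p·σ. Here z_{0.05} = -1.645, z_{0.75} = 0.6745.
So -3.48 = μ − 1.645σ and 4.31 = μ + 0.6745σ.
Subtracting: σ = (4.31 − -3.48)/(0.6745 − (-1.645)) = 3.359.
Then μ = -3.48 − (-1.645)·3.359 = 2.045.

μ = 2.045, σ = 3.359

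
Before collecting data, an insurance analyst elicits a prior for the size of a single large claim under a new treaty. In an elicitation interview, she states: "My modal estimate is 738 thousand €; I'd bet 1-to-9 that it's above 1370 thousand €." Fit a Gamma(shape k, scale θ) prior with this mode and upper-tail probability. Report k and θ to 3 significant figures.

k ≈ 5.99, θ ≈ 148

Gamma(k,θ) with k>1 has mode (k−1)θ, so θ = 738/(k−1).
Need P(X < 1370) = 0.9 with θ tied to k this way. Start at k = 2, θ = 738: P(X<1370) ≈ 0.554.
Too low — raise k to concentrate. Iterating converges to k ≈ 5.99.
Then θ = 738/(5.99−1) ≈ 148.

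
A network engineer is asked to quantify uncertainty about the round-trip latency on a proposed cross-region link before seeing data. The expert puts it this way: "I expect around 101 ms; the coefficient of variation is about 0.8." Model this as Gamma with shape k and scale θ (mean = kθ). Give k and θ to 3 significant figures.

For Gamma(k, scale θ): mean = kθ, variance = kθ², so CV = 1/√k.
CV = 0.8, hence k = 1/CV² = 1.56.
Then θ = mean/k = 101/1.56 = 64.6.

k ≈ 1.56, θ ≈ 64.6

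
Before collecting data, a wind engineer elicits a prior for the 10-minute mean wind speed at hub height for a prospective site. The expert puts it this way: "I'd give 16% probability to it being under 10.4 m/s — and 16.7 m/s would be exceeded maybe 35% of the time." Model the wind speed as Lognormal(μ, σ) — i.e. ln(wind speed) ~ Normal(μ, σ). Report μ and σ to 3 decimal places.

μ ≈ 2.683, σ ≈ 0.343

If T ~ Lognormal(μ,σ) then ln T ~ Normal(μ,σ), so the p-quantile of ln T is μ + z_p·σ.
ln(10.4) = 2.342 and ln(16.7) = 2.815; z_{0.16} = -0.9945, z_{0.65} = 0.3853.
σ = (2.815 − 2.342)/(0.3853 − (-0.9945)) = 0.343.
μ = 2.342 − (-0.9945)·0.343 = 2.683.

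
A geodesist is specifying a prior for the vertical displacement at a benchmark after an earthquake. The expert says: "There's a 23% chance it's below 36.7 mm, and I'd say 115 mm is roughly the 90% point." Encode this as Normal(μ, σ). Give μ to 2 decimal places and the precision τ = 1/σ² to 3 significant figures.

μ = 65.33, τ = 0.000666

The p-quantile of Normal(μ,σ) is μ + z_p·σ, with z_{0.23} = -0.7388 and z_{0.9} = 1.282.
Eliminate σ: μ = (z₂·x₁ − z₁·x₂)/(z₂ − z₁) = (1.282·36.7 − (-0.7388)·115)/2.02 = 65.33.
Then σ = (x₂ − x₁)/(z₂ − z₁) = (115 − 36.7)/2.02 = 38.75.
Precision τ = 1/σ² = 1/38.75² = 0.000666.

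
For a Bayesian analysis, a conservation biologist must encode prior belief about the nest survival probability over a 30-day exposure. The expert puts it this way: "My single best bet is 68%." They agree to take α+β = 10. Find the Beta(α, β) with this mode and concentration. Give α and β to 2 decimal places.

For α,β > 1 the Beta mode is (α−1)/(α+β−2). With α+β = 10, the mode is (α−1)/8.
Set (α−1)/8 = 0.68 → α = 1 + 0.68·8 = 6.44.
β = 10 − α = 3.56.

α = 6.44, β = 3.56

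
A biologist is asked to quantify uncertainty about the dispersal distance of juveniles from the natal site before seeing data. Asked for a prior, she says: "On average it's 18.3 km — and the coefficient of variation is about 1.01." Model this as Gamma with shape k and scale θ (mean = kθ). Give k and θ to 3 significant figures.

For Gamma(k, scale θ): mean = kθ, variance = kθ², so CV = 1/√k.
CV = 1.01, hence k = 1/CV² = 0.98.
Then θ = mean/k = 18.3/0.98 = 18.7.

k ≈ 0.98, θ ≈ 18.7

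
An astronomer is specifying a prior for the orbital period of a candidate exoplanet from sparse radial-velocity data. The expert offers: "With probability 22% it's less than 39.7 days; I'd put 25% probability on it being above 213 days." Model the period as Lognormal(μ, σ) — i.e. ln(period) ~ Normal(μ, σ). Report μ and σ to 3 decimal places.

μ ≈ 4.578, σ ≈ 1.161

If T ~ Lognormal(μ,σ) then ln T ~ Normal(μ,σ), so the p-quantile of ln T is μ + z_p·σ.
ln(39.7) = 3.681 and ln(213) = 5.361; z_{0.22} = -0.7722, z_{0.75} = 0.6745.
σ = (5.361 − 3.681)/(0.6745 − (-0.7722)) = 1.161.
μ = 3.681 − (-0.7722)·1.161 = 4.578.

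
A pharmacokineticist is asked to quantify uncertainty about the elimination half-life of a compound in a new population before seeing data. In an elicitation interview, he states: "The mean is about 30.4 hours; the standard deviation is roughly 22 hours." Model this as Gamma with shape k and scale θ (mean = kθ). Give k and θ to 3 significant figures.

For Gamma(k, scale θ): mean = kθ, variance = kθ², so CV = 1/√k.
CV = SD/mean = 22/30.4 = 0.7237, hence k = 1/CV² = 1.91.
Then θ = mean/k = 30.4/1.91 = 15.9.

k ≈ 1.91, θ ≈ 15.9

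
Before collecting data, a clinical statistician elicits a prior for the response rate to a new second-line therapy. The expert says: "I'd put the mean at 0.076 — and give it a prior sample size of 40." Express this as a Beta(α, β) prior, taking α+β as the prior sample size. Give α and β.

α = 3.04, β = 36.96

Under the effective-sample-size interpretation, Beta(α, β) has prior mean α/(α+β) and prior sample size α+β.
So α+β = 40 and α/(α+β) = 0.076, giving α = 0.076·40 = 3.04 and β = 40 − 3.04 = 36.96.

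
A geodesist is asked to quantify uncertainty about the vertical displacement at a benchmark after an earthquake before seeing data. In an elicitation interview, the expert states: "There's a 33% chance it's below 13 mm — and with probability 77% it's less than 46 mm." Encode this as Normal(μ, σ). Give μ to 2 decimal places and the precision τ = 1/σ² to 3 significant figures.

μ = 25.32, τ = 0.00128

The p-quantile of Normal(μ,σ) is μ + z_p·σ, with z_{0.33} = -0.4399 and z_{0.77} = 0.7388.
Eliminate σ: μ = (z₂·x₁ − z₁·x₂)/(z₂ − z₁) = (0.7388·13 − (-0.4399)·46)/1.179 = 25.32.
Then σ = (x₂ − x₁)/(z₂ − z₁) = (46 − 13)/1.179 = 28.00.
Precision τ = 1/σ² = 1/28² = 0.00128.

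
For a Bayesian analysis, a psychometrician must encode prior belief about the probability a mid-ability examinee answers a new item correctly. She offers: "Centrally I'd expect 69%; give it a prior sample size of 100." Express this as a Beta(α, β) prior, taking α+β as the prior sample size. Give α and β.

α = 69, β = 31

Under the effective-sample-size interpretation, Beta(α, β) has prior mean α/(α+β) and prior sample size α+β.
So α+β = 100 and α/(α+β) = 0.69, giving α = 0.69·100 = 69 and β = 100 − 69 = 31.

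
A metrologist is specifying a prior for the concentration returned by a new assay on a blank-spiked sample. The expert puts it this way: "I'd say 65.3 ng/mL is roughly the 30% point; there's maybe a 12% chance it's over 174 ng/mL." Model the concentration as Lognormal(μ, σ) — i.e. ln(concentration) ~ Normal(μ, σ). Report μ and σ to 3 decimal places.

If T ~ Lognormal(μ,σ) then ln T ~ Normal(μ,σ), so the p-quantile of ln T is μ + z_p·σ.
ln(65.3) = 4.179 and ln(174) = 5.159; z_{0.3} = -0.5244, z_{0.88} = 1.175.
σ = (5.159 − 4.179)/(1.175 − (-0.5244)) = 0.577.
μ = 4.179 − (-0.5244)·0.577 = 4.481.

μ ≈ 4.481, σ ≈ 0.577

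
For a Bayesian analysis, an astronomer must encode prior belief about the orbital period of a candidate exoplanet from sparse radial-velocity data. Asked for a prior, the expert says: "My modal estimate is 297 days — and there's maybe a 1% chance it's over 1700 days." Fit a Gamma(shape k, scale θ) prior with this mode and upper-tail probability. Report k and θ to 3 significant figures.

Gamma(k,θ) with k>1 has mode (k−1)θ, so θ = 297/(k−1).
Need P(X < 1700) = 0.99 with θ tied to k this way. Start at k = 2, θ = 297: P(X<1700) ≈ 0.978.
Too low — raise k to concentrate. Iterating converges to k ≈ 2.24.
Then θ = 297/(2.24−1) ≈ 240.

k ≈ 2.24, θ ≈ 240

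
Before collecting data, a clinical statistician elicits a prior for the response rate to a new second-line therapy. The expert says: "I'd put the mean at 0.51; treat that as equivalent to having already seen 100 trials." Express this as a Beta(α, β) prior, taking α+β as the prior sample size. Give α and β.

α = 51, β = 49

Under the effective-sample-size interpretation, Beta(α, β) has prior mean α/(α+β) and prior sample size α+β.
So α+β = 100 and α/(α+β) = 0.51, giving α = 0.51·100 = 51 and β = 100 − 51 = 49.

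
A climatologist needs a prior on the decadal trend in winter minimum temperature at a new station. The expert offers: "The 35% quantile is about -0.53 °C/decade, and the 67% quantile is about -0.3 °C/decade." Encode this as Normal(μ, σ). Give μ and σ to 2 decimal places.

μ = -0.42, σ = 0.28

For Normal(μ,σ), the p-quantile is μ + z_p·σ. Here z_{0.35} = -0.3853, z_{0.67} = 0.4399.
So -0.53 = μ − 0.3853σ and -0.3 = μ + 0.4399σ.
Subtracting: σ = (-0.3 − -0.53)/(0.4399 − (-0.3853)) = 0.28.
Then μ = -0.53 − (-0.3853)·0.28 = -0.42.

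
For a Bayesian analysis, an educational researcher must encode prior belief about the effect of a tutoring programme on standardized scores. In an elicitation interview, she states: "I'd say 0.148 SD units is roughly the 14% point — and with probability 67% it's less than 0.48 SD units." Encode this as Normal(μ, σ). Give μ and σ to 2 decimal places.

μ = 0.38, σ = 0.22

The p-quantile of Normal(μ,σ) is μ + z_p·σ, with z_{0.14} = -1.08 and z_{0.67} = 0.4399.
Eliminate σ: μ = (z₂·x₁ − z₁·x₂)/(z₂ − z₁) = (0.4399·0.148 − (-1.08)·0.48)/1.52 = 0.38.
Then σ = (x₂ − x₁)/(z₂ − z₁) = (0.48 − 0.148)/1.52 = 0.22.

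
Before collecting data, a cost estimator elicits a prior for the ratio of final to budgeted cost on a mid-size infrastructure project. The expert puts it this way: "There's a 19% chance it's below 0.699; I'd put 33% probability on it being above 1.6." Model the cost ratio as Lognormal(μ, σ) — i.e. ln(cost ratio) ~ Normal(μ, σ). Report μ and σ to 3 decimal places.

μ ≈ 0.194, σ ≈ 0.628

If T ~ Lognormal(μ,σ) then ln T ~ Normal(μ,σ), so the p-quantile of ln T is μ + z_p·σ.
ln(0.699) = -0.3581 and ln(1.6) = 0.47; z_{0.19} = -0.8779, z_{0.67} = 0.4399.
σ = (0.47 − -0.3581)/(0.4399 − (-0.8779)) = 0.628.
μ = -0.3581 − (-0.8779)·0.628 = 0.194.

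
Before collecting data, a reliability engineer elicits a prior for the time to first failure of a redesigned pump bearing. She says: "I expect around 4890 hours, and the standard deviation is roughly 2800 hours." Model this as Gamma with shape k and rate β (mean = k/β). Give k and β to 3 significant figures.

k ≈ 3.05, β ≈ 0.000624

For Gamma(k, rate β): mean = k/β, variance = k/β², so CV = 1/√k.
CV = SD/mean = 2800/4890 = 0.5726, hence k = 1/CV² = 3.05.
Then β = k/mean = 3.05/4890 = 0.000624.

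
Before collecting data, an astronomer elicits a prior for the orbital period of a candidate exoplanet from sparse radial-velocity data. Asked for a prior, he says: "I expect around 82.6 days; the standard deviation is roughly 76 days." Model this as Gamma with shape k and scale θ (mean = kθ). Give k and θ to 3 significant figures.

k ≈ 1.18, θ ≈ 69.9

For Gamma(k, scale θ): mean = kθ, variance = kθ², so CV = 1/√k.
CV = SD/mean = 76/82.6 = 0.9201, hence k = 1/CV² = 1.18.
Then θ = mean/k = 82.6/1.18 = 69.9.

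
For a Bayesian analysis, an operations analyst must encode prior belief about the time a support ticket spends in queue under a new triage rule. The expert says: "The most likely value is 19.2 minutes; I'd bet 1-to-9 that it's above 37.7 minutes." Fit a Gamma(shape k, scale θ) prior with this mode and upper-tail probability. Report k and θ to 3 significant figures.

Gamma(k,θ) with k>1 has mode (k−1)θ, so θ = 19.2/(k−1).
Need P(X < 37.7) = 0.9 with θ tied to k this way. Start at k = 2, θ = 19.2: P(X<37.7) ≈ 0.584.
Too low — raise k to concentrate. Iterating converges to k ≈ 5.21.
Then θ = 19.2/(5.21−1) ≈ 4.56.

k ≈ 5.21, θ ≈ 4.56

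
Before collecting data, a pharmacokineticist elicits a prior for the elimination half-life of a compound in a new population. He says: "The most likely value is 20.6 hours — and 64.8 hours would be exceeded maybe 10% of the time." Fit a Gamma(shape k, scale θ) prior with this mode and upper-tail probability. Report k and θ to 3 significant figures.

Gamma(k,θ) with k>1 has mode (k−1)θ, so θ = 20.6/(k−1).
Need P(X < 64.8) = 0.9 with θ tied to k this way. Start at k = 2, θ = 20.6: P(X<64.8) ≈ 0.822.
Too low — raise k to concentrate. Iterating converges to k ≈ 2.44.
Then θ = 20.6/(2.44−1) ≈ 14.3.

k ≈ 2.44, θ ≈ 14.3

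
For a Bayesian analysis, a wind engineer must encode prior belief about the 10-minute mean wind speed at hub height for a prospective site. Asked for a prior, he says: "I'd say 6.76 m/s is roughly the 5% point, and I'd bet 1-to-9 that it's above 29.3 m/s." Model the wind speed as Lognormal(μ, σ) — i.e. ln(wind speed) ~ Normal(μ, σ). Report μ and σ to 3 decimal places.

If T ~ Lognormal(μ,σ) then ln T ~ Normal(μ,σ), so the p-quantile of ln T is μ + z_p·σ.
ln(6.76) = 1.911 and ln(29.3) = 3.378; z_{0.05} = -1.645, z_{0.9} = 1.282.
σ = (3.378 − 1.911)/(1.282 − (-1.645)) = 0.501.
μ = 1.911 − (-1.645)·0.501 = 2.735.

μ ≈ 2.735, σ ≈ 0.501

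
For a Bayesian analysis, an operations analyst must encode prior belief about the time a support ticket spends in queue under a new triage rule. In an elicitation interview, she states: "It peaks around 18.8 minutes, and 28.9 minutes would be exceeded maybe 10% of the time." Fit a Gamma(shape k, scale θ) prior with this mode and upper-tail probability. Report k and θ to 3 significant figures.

Gamma(k,θ) with k>1 has mode (k−1)θ, so θ = 18.8/(k−1).
Need P(X < 28.9) = 0.9 with θ tied to k this way. Start at k = 2, θ = 18.8: P(X<28.9) ≈ 0.455.
Too low — raise k to concentrate. Iterating converges to k ≈ 11.1.
Then θ = 18.8/(11.1−1) ≈ 1.86.

k ≈ 11.1, θ ≈ 1.86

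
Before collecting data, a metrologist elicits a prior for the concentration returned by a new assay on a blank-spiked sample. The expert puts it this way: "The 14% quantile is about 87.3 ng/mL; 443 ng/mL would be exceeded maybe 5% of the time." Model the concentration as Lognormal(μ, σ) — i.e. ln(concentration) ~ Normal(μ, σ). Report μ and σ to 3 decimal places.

If T ~ Lognormal(μ,σ) then ln T ~ Normal(μ,σ), so the p-quantile of ln T is μ + z_p·σ.
ln(87.3) = 4.469 and ln(443) = 6.094; z_{0.14} = -1.08, z_{0.95} = 1.645.
σ = (6.094 − 4.469)/(1.645 − (-1.08)) = 0.596.
μ = 4.469 − (-1.08)·0.596 = 5.113.

μ ≈ 5.113, σ ≈ 0.596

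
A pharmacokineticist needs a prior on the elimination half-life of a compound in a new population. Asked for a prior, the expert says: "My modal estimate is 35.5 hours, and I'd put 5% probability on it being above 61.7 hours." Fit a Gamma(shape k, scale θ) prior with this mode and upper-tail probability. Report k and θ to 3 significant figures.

Gamma(k,θ) with k>1 has mode (k−1)θ, so θ = 35.5/(k−1).
Need P(X < 61.7) = 0.95 with θ tied to k this way. Start at k = 2, θ = 35.5: P(X<61.7) ≈ 0.518.
Too low — raise k to concentrate. Iterating converges to k ≈ 10.1.
Then θ = 35.5/(10.1−1) ≈ 3.89.

k ≈ 10.1, θ ≈ 3.89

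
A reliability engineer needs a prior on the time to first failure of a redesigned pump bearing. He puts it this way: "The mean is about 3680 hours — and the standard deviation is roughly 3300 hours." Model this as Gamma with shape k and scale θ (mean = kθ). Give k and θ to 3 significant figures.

For Gamma(k, scale θ): mean = kθ, variance = kθ², so CV = 1/√k.
CV = SD/mean = 3300/3680 = 0.8967, hence k = 1/CV² = 1.24.
Then θ = mean/k = 3680/1.24 = 2960.

k ≈ 1.24, θ ≈ 2960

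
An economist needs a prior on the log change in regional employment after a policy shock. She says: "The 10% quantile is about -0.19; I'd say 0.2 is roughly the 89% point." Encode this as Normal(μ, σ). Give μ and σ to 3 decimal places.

The p-quantile of Normal(μ,σ) is μ + z_p·σ, with z_{0.1} = -1.282 and z_{0.89} = 1.227.
Eliminate σ: μ = (z₂·x₁ − z₁·x₂)/(z₂ − z₁) = (1.227·-0.19 − (-1.282)·0.2)/2.508 = 0.009.
Then σ = (x₂ − x₁)/(z₂ − z₁) = (0.2 − -0.19)/2.508 = 0.155.

μ = 0.009, σ = 0.155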